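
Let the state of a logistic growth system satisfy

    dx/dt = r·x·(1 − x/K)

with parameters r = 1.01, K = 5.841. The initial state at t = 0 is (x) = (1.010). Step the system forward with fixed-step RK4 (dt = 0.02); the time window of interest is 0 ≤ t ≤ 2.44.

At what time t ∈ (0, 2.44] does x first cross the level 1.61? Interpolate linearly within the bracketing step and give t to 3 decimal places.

t=0.000: state=(1.010)
step 1 (dt=0.02): k1=(0.844), k2=(0.849), k3=(0.849), k4=(0.855); state += dt/6·(k1+2k2+2k3+k4)
t=0.020: state=(1.027)
t=0.040: state=(1.044)
t=0.060: state=(1.062)
continuing one RK4 step at a time; state shown every 5 steps (Δt=0.1):
t=0.100: state=(1.097)
t=0.200: state=(1.190)
t=0.300: state=(1.289)
t=0.400: state=(1.393)
t=0.500: state=(1.503)
t=0.580: state=(1.595)
next step: t=0.600: state=(1.618) — x has crossed 1.61
linear interpolation between t=0.580 (1.59477) and t=0.600 (1.61829) → t≈0.593

t = 0.593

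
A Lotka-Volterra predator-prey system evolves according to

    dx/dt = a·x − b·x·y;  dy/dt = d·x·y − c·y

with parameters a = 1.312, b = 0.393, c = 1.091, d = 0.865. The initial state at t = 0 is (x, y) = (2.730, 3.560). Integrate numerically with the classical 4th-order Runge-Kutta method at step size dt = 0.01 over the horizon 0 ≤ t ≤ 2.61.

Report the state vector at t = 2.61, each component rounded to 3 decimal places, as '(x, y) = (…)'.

(x, y) = (0.468, 2.624)

t=0.000: state=(2.730, 3.560)
step 1 (dt=0.01): k1=(-0.238, 4.523), k2=(-0.262, 4.548), k3=(-0.262, 4.548), k4=(-0.286, 4.572); state += dt/6·(k1+2k2+2k3+k4)
t=0.010: state=(2.727, 3.605)
t=0.020: state=(2.724, 3.651)
t=0.030: state=(2.721, 3.698)
continuing one RK4 step at a time; state shown every 10 steps (Δt=0.1):
t=0.100: state=(2.682, 4.035)
t=0.200: state=(2.583, 4.545)
t=0.300: state=(2.439, 5.065)
t=0.400: state=(2.256, 5.566)
t=0.500: state=(2.048, 6.012)
t=0.600: state=(1.830, 6.376)
t=0.700: state=(1.616, 6.635)
t=0.800: state=(1.415, 6.781)
t=0.900: state=(1.234, 6.817)
t=1.000: state=(1.078, 6.755)
t=1.100: state=(0.945, 6.609)
t=1.200: state=(0.834, 6.399)
t=1.300: state=(0.743, 6.141)
t=1.400: state=(0.669, 5.853)
t=1.500: state=(0.610, 5.546)
t=1.600: state=(0.563, 5.231)
t=1.700: state=(0.526, 4.916)
t=1.800: state=(0.497, 4.607)
t=1.900: state=(0.476, 4.308)
t=2.000: state=(0.461, 4.023)
t=2.100: state=(0.451, 3.752)
t=2.200: state=(0.446, 3.497)
t=2.300: state=(0.445, 3.258)
t=2.400: state=(0.448, 3.037)
t=2.500: state=(0.456, 2.831)
t=2.600: state=(0.467, 2.642)
t=2.610: state=(0.468, 2.624)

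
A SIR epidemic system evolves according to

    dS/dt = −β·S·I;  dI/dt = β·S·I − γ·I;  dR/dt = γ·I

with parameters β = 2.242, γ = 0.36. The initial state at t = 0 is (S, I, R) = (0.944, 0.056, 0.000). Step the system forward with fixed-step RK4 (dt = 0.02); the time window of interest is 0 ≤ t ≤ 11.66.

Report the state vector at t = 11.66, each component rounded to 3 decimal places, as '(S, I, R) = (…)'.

t=0.000: state=(0.944, 0.056, 0.000)
step 1 (dt=0.02): k1=(-0.119, 0.098, 0.020), k2=(-0.120, 0.100, 0.021), k3=(-0.120, 0.100, 0.021), k4=(-0.122, 0.102, 0.021); state += dt/6·(k1+2k2+2k3+k4)
t=0.020: state=(0.942, 0.058, 0.000)
t=0.040: state=(0.939, 0.060, 0.001)
t=0.060: state=(0.937, 0.062, 0.001)
continuing one RK4 step at a time; state shown every 25 steps (Δt=0.5):
t=0.500: state=(0.855, 0.129, 0.016)
t=1.000: state=(0.692, 0.258, 0.050)
t=1.500: state=(0.474, 0.415, 0.111)
t=2.000: state=(0.278, 0.526, 0.197)
t=2.500: state=(0.150, 0.555, 0.295)
t=3.000: state=(0.082, 0.525, 0.393)
t=3.500: state=(0.047, 0.471, 0.483)
t=4.000: state=(0.029, 0.410, 0.562)
t=4.500: state=(0.019, 0.351, 0.630)
t=5.000: state=(0.013, 0.298, 0.689)
t=5.500: state=(0.010, 0.252, 0.738)
t=6.000: state=(0.007, 0.213, 0.780)
t=6.500: state=(0.006, 0.179, 0.815)
t=7.000: state=(0.005, 0.150, 0.845)
t=7.500: state=(0.004, 0.126, 0.869)
t=8.000: state=(0.004, 0.106, 0.890)
t=8.500: state=(0.003, 0.089, 0.908)
t=9.000: state=(0.003, 0.074, 0.922)
t=9.500: state=(0.003, 0.062, 0.935)
t=10.000: state=(0.003, 0.052, 0.945)
t=10.500: state=(0.002, 0.044, 0.954)
t=11.000: state=(0.002, 0.037, 0.961)
t=11.500: state=(0.002, 0.031, 0.967)
t=11.660: state=(0.002, 0.029, 0.969)

(S, I, R) = (0.002, 0.029, 0.969)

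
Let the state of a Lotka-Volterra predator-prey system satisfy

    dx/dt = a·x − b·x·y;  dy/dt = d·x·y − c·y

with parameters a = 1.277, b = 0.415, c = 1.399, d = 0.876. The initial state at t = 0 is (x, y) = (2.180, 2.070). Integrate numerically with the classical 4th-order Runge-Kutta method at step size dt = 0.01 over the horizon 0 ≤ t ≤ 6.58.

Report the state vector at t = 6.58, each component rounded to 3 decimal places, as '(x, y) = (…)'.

t=0.000: state=(2.180, 2.070)
step 1 (dt=0.01): k1=(0.911, 1.057), k2=(0.908, 1.068), k3=(0.908, 1.068), k4=(0.905, 1.079); state += dt/6·(k1+2k2+2k3+k4)
t=0.010: state=(2.189, 2.081)
t=0.020: state=(2.198, 2.092)
t=0.030: state=(2.207, 2.103)
continuing one RK4 step at a time; state shown every 25 steps (Δt=0.25):
t=0.250: state=(2.381, 2.407)
t=0.500: state=(2.492, 2.899)
t=0.750: state=(2.459, 3.524)
t=1.000: state=(2.268, 4.180)
t=1.250: state=(1.966, 4.690)
t=1.500: state=(1.640, 4.905)
t=1.750: state=(1.361, 4.796)
t=2.000: state=(1.157, 4.448)
t=2.250: state=(1.028, 3.978)
t=2.500: state=(0.961, 3.483)
t=2.750: state=(0.944, 3.022)
t=3.000: state=(0.970, 2.625)
t=3.250: state=(1.034, 2.302)
t=3.500: state=(1.136, 2.057)
t=3.750: state=(1.275, 1.887)
t=4.000: state=(1.451, 1.791)
t=4.250: state=(1.660, 1.774)
t=4.500: state=(1.895, 1.845)
t=4.750: state=(2.136, 2.022)
t=5.000: state=(2.348, 2.332)
t=5.250: state=(2.480, 2.794)
t=5.500: state=(2.478, 3.399)
t=5.750: state=(2.315, 4.061)
t=6.000: state=(2.028, 4.613)
t=6.250: state=(1.700, 4.890)
t=6.500: state=(1.408, 4.839)
t=6.580: state=(1.330, 4.762)

(x, y) = (1.330, 4.762)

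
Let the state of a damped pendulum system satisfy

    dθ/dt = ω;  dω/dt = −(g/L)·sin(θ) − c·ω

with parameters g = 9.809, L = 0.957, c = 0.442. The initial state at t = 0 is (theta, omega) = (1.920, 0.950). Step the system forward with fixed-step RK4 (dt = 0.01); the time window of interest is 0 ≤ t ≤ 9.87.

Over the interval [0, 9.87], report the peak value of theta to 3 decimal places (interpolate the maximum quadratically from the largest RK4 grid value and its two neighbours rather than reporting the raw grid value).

max theta = 1.966

t=0.000: state=(1.920, 0.950)
step 1 (dt=0.01): k1=(0.950, -10.051), k2=(0.900, -10.012), k3=(0.900, -10.013), k4=(0.850, -9.975); state += dt/6·(k1+2k2+2k3+k4)
t=0.010: state=(1.929, 0.850)
t=0.020: state=(1.937, 0.750)
t=0.030: state=(1.944, 0.652)
continuing one RK4 step at a time; state shown every 50 steps (Δt=0.5):
t=0.500: state=(1.220, -3.649)
t=1.000: state=(-0.918, -3.251)
t=1.500: state=(-1.259, 1.796)
t=2.000: state=(0.346, 3.395)
t=2.500: state=(1.062, -0.793)
t=3.000: state=(-0.098, -2.909)
t=3.500: state=(-0.854, 0.314)
t=4.000: state=(0.005, 2.374)
t=4.500: state=(0.680, -0.116)
t=5.000: state=(0.021, -1.914)
t=5.500: state=(-0.542, 0.054)
t=6.000: state=(-0.020, 1.538)
t=6.500: state=(0.434, -0.048)
t=7.000: state=(0.010, -1.234)
t=7.500: state=(-0.347, 0.062)
t=8.000: state=(0.000, 0.989)
t=8.500: state=(0.278, -0.079)
t=9.000: state=(-0.010, -0.790)
t=9.500: state=(-0.222, 0.091)
t=9.870: state=(-0.067, 0.633)
largest grid value and its neighbours: theta(0.090)=1.96565, theta(0.100)=1.96590, theta(0.110)=1.96521
parabola through these three points peaks at t≈0.098 with theta≈1.96593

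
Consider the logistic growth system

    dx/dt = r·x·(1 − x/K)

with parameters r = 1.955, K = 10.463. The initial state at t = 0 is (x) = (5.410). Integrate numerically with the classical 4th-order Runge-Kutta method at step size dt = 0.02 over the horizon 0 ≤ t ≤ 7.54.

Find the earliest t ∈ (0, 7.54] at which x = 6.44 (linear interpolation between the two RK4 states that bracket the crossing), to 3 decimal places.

t=0.000: state=(5.410)
step 1 (dt=0.02): k1=(5.108), k2=(5.104), k3=(5.104), k4=(5.099); state += dt/6·(k1+2k2+2k3+k4)
t=0.020: state=(5.512)
t=0.040: state=(5.614)
t=0.060: state=(5.716)
t=0.200: state=(6.412)
next step: t=0.220: state=(6.509) — x has crossed 6.44
linear interpolation between t=0.200 (6.41215) and t=0.220 (6.50878) → t≈0.206

t = 0.206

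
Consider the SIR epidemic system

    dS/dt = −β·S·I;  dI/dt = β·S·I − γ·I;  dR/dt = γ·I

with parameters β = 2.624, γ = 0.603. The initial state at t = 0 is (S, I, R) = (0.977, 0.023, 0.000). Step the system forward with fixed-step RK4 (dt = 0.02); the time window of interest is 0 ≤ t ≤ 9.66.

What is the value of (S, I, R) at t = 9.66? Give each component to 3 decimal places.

t=0.000: state=(0.977, 0.023, 0.000)
step 1 (dt=0.02): k1=(-0.059, 0.045, 0.014), k2=(-0.060, 0.046, 0.014), k3=(-0.060, 0.046, 0.014), k4=(-0.061, 0.047, 0.014); state += dt/6·(k1+2k2+2k3+k4)
t=0.020: state=(0.976, 0.024, 0.000)
t=0.040: state=(0.975, 0.025, 0.001)
t=0.060: state=(0.973, 0.026, 0.001)
continuing one RK4 step at a time; state shown every 25 steps (Δt=0.5):
t=0.500: state=(0.929, 0.060, 0.012)
t=1.000: state=(0.819, 0.140, 0.040)
t=1.500: state=(0.628, 0.270, 0.101)
t=2.000: state=(0.404, 0.393, 0.203)
t=2.500: state=(0.232, 0.438, 0.330)
t=3.000: state=(0.133, 0.408, 0.459)
t=3.500: state=(0.081, 0.346, 0.573)
t=4.000: state=(0.054, 0.279, 0.667)
t=4.500: state=(0.039, 0.219, 0.742)
t=5.000: state=(0.030, 0.169, 0.801)
t=5.500: state=(0.025, 0.130, 0.845)
t=6.000: state=(0.021, 0.099, 0.880)
t=6.500: state=(0.019, 0.075, 0.906)
t=7.000: state=(0.017, 0.057, 0.926)
t=7.500: state=(0.016, 0.043, 0.941)
t=8.000: state=(0.016, 0.033, 0.952)
t=8.500: state=(0.015, 0.025, 0.960)
t=9.000: state=(0.015, 0.019, 0.967)
t=9.500: state=(0.014, 0.014, 0.972)
t=9.660: state=(0.014, 0.013, 0.973)

(S, I, R) = (0.014, 0.013, 0.973)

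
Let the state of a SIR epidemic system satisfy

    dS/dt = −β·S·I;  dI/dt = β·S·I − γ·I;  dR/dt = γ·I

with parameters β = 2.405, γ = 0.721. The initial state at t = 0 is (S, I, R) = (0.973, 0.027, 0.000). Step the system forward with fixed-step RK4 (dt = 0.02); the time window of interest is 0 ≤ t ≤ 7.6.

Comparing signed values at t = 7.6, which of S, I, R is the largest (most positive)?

largest component: R

t=0.000: state=(0.973, 0.027, 0.000)
step 1 (dt=0.02): k1=(-0.063, 0.044, 0.019), k2=(-0.064, 0.044, 0.020), k3=(-0.064, 0.044, 0.020), k4=(-0.065, 0.045, 0.020); state += dt/6·(k1+2k2+2k3+k4)
t=0.020: state=(0.972, 0.028, 0.000)
t=0.040: state=(0.970, 0.029, 0.001)
t=0.060: state=(0.969, 0.030, 0.001)
continuing one RK4 step at a time; state shown every 25 steps (Δt=0.5):
t=0.500: state=(0.926, 0.059, 0.015)
t=1.000: state=(0.834, 0.120, 0.046)
t=1.500: state=(0.686, 0.209, 0.105)
t=2.000: state=(0.504, 0.299, 0.197)
t=2.500: state=(0.341, 0.345, 0.315)
t=3.000: state=(0.225, 0.336, 0.439)
t=3.500: state=(0.154, 0.293, 0.553)
t=4.000: state=(0.112, 0.239, 0.649)
t=4.500: state=(0.086, 0.188, 0.726)
t=5.000: state=(0.071, 0.144, 0.785)
t=5.500: state=(0.061, 0.109, 0.831)
t=6.000: state=(0.054, 0.081, 0.864)
t=6.500: state=(0.050, 0.060, 0.890)
t=7.000: state=(0.047, 0.045, 0.909)
t=7.500: state=(0.045, 0.033, 0.922)
t=7.600: state=(0.045, 0.031, 0.925)
compare at T: S=0.045, I=0.031, R=0.925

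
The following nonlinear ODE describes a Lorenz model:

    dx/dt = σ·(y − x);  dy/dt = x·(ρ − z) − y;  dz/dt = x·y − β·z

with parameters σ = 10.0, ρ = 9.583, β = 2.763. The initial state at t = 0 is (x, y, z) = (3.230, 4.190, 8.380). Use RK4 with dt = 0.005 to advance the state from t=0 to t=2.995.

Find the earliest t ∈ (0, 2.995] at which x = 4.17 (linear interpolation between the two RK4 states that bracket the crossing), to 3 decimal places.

t = 0.168

t=0.000: state=(3.230, 4.190, 8.380)
step 1 (dt=0.005): k1=(9.600, -0.304, -9.620), k2=(9.352, -0.196, -9.456), k3=(9.361, -0.199, -9.459), k4=(9.122, -0.092, -9.297); state += dt/6·(k1+2k2+2k3+k4)
t=0.005: state=(3.277, 4.189, 8.333)
t=0.010: state=(3.321, 4.189, 8.287)
t=0.015: state=(3.364, 4.190, 8.243)
continuing one RK4 step at a time; state shown every 20 steps (Δt=0.1):
t=0.100: state=(3.875, 4.341, 7.694)
t=0.165: state=(4.157, 4.575, 7.496)
next step: t=0.170: state=(4.178, 4.595, 7.488) — x has crossed 4.17
linear interpolation between t=0.165 (4.15678) and t=0.170 (4.17766) → t≈0.168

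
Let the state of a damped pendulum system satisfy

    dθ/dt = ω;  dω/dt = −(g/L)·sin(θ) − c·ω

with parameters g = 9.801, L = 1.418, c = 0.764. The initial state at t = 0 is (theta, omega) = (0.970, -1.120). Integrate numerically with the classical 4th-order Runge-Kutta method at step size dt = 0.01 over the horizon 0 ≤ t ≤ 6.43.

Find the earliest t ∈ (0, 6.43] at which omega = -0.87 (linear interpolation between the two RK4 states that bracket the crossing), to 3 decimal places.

t = 0.877

t=0.000: state=(0.970, -1.120)
step 1 (dt=0.01): k1=(-1.120, -4.846), k2=(-1.144, -4.805), k3=(-1.144, -4.805), k4=(-1.168, -4.764); state += dt/6·(k1+2k2+2k3+k4)
t=0.010: state=(0.959, -1.168)
t=0.020: state=(0.947, -1.215)
t=0.030: state=(0.934, -1.262)
continuing one RK4 step at a time; state shown every 25 steps (Δt=0.25):
t=0.250: state=(0.563, -2.023)
t=0.500: state=(0.027, -2.113)
t=0.750: state=(-0.425, -1.403)
t=0.870: state=(-0.564, -0.900)
next step: t=0.880: state=(-0.573, -0.856) — omega has crossed -0.87
linear interpolation between t=0.870 (-0.90027) and t=0.880 (-0.85635) → t≈0.877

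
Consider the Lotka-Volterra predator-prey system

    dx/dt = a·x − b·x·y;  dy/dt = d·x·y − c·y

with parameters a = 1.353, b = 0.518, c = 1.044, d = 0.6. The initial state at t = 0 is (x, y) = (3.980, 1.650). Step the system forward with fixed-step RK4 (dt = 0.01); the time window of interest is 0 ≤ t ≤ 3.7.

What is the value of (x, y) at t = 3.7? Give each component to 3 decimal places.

t=0.000: state=(3.980, 1.650)
step 1 (dt=0.01): k1=(1.983, 2.218), k2=(1.965, 2.242), k3=(1.965, 2.242), k4=(1.947, 2.267); state += dt/6·(k1+2k2+2k3+k4)
t=0.010: state=(4.000, 1.672)
t=0.020: state=(4.019, 1.695)
t=0.030: state=(4.038, 1.719)
continuing one RK4 step at a time; state shown every 20 steps (Δt=0.2):
t=0.200: state=(4.281, 2.203)
t=0.400: state=(4.295, 3.002)
t=0.600: state=(3.921, 4.004)
t=0.800: state=(3.219, 4.999)
t=1.000: state=(2.417, 5.688)
t=1.200: state=(1.730, 5.909)
t=1.400: state=(1.238, 5.719)
t=1.600: state=(0.917, 5.275)
t=1.800: state=(0.716, 4.717)
t=2.000: state=(0.593, 4.138)
t=2.200: state=(0.521, 3.589)
t=2.400: state=(0.484, 3.093)
t=2.600: state=(0.471, 2.657)
t=2.800: state=(0.478, 2.283)
t=3.000: state=(0.503, 1.964)
t=3.200: state=(0.546, 1.697)
t=3.400: state=(0.607, 1.476)
t=3.600: state=(0.690, 1.294)
t=3.700: state=(0.740, 1.217)

(x, y) = (0.740, 1.217)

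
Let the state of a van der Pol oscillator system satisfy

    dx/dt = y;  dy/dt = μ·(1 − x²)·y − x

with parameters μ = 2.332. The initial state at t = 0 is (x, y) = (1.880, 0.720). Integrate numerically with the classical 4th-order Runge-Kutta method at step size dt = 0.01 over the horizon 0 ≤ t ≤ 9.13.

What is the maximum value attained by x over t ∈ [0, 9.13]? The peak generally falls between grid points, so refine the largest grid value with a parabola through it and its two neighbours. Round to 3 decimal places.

max x = 2.022

t=0.000: state=(1.880, 0.720)
step 1 (dt=0.01): k1=(0.720, -6.135), k2=(0.689, -5.979), k3=(0.690, -5.983), k4=(0.660, -5.829); state += dt/6·(k1+2k2+2k3+k4)
t=0.010: state=(1.887, 0.660)
t=0.020: state=(1.893, 0.603)
t=0.030: state=(1.899, 0.550)
continuing one RK4 step at a time; state shown every 50 steps (Δt=0.5):
t=0.500: state=(1.884, -0.264)
t=1.000: state=(1.728, -0.346)
t=1.500: state=(1.538, -0.422)
t=2.000: state=(1.296, -0.562)
t=2.500: state=(0.943, -0.912)
t=3.000: state=(0.235, -2.241)
t=3.500: state=(-1.517, -3.320)
t=4.000: state=(-2.016, 0.126)
t=4.500: state=(-1.893, 0.297)
t=5.000: state=(-1.732, 0.347)
t=5.500: state=(-1.542, 0.420)
t=6.000: state=(-1.302, 0.558)
t=6.500: state=(-0.952, 0.901)
t=7.000: state=(-0.257, 2.191)
t=7.500: state=(1.484, 3.431)
t=8.000: state=(2.017, -0.115)
t=8.500: state=(1.896, -0.296)
t=9.000: state=(1.736, -0.346)
t=9.130: state=(1.690, -0.361)
largest grid value and its neighbours: x(7.920)=2.02168, x(7.930)=2.02172, x(7.940)=2.02157
parabola through these three points peaks at t≈7.927 with x≈2.02173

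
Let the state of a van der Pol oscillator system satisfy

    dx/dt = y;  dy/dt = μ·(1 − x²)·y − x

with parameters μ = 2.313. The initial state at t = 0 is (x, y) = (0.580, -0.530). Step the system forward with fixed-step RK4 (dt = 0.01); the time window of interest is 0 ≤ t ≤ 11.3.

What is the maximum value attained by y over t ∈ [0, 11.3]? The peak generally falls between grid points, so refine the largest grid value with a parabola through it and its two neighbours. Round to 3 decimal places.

max y = 4.202

t=0.000: state=(0.580, -0.530)
step 1 (dt=0.01): k1=(-0.530, -1.394), k2=(-0.537, -1.405), k3=(-0.537, -1.405), k4=(-0.544, -1.418); state += dt/6·(k1+2k2+2k3+k4)
t=0.010: state=(0.575, -0.544)
t=0.020: state=(0.569, -0.558)
t=0.030: state=(0.563, -0.573)
continuing one RK4 step at a time; state shown every 50 steps (Δt=0.5):
t=0.500: state=(0.064, -1.760)
t=1.000: state=(-1.315, -2.915)
t=1.500: state=(-1.882, 0.022)
t=2.000: state=(-1.767, 0.323)
t=2.500: state=(-1.586, 0.402)
t=3.000: state=(-1.358, 0.523)
t=3.500: state=(-1.038, 0.800)
t=4.000: state=(-0.456, 1.749)
t=4.500: state=(1.082, 4.159)
t=5.000: state=(2.020, 0.075)
t=5.500: state=(1.926, -0.286)
t=6.000: state=(1.770, -0.337)
t=6.500: state=(1.586, -0.404)
t=7.000: state=(1.357, -0.524)
t=7.500: state=(1.037, -0.801)
t=8.000: state=(0.453, -1.755)
t=8.500: state=(-1.089, -4.155)
t=9.000: state=(-2.021, -0.070)
t=9.500: state=(-1.926, 0.286)
t=10.000: state=(-1.769, 0.338)
t=10.500: state=(-1.585, 0.404)
t=11.000: state=(-1.356, 0.524)
t=11.300: state=(-1.181, 0.658)
largest grid value and its neighbours: y(4.460)=4.19905, y(4.470)=4.20178, y(4.480)=4.19629
parabola through these three points peaks at t≈4.468 with y≈4.20190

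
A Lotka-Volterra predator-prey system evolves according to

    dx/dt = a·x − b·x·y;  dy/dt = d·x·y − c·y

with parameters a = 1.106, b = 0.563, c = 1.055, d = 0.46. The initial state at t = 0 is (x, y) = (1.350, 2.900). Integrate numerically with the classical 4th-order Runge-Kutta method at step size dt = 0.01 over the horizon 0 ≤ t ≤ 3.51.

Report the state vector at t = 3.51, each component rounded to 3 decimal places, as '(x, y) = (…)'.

(x, y) = (3.501, 1.208)

t=0.000: state=(1.350, 2.900)
step 1 (dt=0.01): k1=(-0.711, -1.259), k2=(-0.704, -1.261), k3=(-0.704, -1.261), k4=(-0.698, -1.262); state += dt/6·(k1+2k2+2k3+k4)
t=0.010: state=(1.343, 2.887)
t=0.020: state=(1.336, 2.875)
t=0.030: state=(1.329, 2.862)
continuing one RK4 step at a time; state shown every 20 steps (Δt=0.2):
t=0.200: state=(1.233, 2.644)
t=0.400: state=(1.158, 2.389)
t=0.600: state=(1.120, 2.148)
t=0.800: state=(1.111, 1.927)
t=1.000: state=(1.128, 1.729)
t=1.200: state=(1.170, 1.556)
t=1.400: state=(1.236, 1.407)
t=1.600: state=(1.325, 1.282)
t=1.800: state=(1.440, 1.179)
t=2.000: state=(1.581, 1.096)
t=2.200: state=(1.750, 1.035)
t=2.400: state=(1.948, 0.993)
t=2.600: state=(2.176, 0.972)
t=2.800: state=(2.434, 0.973)
t=3.000: state=(2.718, 0.998)
t=3.200: state=(3.022, 1.052)
t=3.400: state=(3.334, 1.141)
t=3.510: state=(3.501, 1.208)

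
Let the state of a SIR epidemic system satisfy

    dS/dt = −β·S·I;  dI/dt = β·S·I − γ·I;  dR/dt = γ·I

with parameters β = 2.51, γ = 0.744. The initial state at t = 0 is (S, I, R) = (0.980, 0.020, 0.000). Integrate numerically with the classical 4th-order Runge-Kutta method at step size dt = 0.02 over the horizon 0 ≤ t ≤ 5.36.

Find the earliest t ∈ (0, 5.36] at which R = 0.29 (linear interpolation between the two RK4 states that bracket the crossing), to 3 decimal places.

t=0.000: state=(0.980, 0.020, 0.000)
step 1 (dt=0.02): k1=(-0.049, 0.034, 0.015), k2=(-0.050, 0.035, 0.015), k3=(-0.050, 0.035, 0.015), k4=(-0.051, 0.035, 0.015); state += dt/6·(k1+2k2+2k3+k4)
t=0.020: state=(0.979, 0.021, 0.000)
t=0.040: state=(0.978, 0.021, 0.001)
t=0.060: state=(0.977, 0.022, 0.001)
continuing one RK4 step at a time; state shown every 10 steps (Δt=0.2):
t=0.200: state=(0.968, 0.028, 0.004)
t=0.400: state=(0.952, 0.039, 0.009)
t=0.600: state=(0.930, 0.054, 0.015)
t=0.800: state=(0.901, 0.074, 0.025)
t=1.000: state=(0.863, 0.099, 0.038)
t=1.200: state=(0.815, 0.131, 0.055)
t=1.400: state=(0.756, 0.167, 0.077)
t=1.600: state=(0.689, 0.207, 0.105)
t=1.800: state=(0.614, 0.247, 0.138)
t=2.000: state=(0.537, 0.284, 0.178)
t=2.200: state=(0.462, 0.315, 0.223)
t=2.400: state=(0.392, 0.336, 0.271)
t=2.460: state=(0.373, 0.341, 0.286)
next step: t=2.480: state=(0.367, 0.342, 0.292) — R has crossed 0.29
linear interpolation between t=2.460 (0.28646) and t=2.480 (0.29154) → t≈2.474

t = 2.474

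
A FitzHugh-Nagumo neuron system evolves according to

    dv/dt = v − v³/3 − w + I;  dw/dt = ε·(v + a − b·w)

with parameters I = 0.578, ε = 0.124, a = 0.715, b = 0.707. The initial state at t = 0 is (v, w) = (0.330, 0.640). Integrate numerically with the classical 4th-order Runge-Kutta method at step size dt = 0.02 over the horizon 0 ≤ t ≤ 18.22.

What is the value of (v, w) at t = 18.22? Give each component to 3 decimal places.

(v, w) = (-1.354, -0.037)

t=0.000: state=(0.330, 0.640)
step 1 (dt=0.02): k1=(0.256, 0.073), k2=(0.258, 0.074), k3=(0.258, 0.074), k4=(0.259, 0.074); state += dt/6·(k1+2k2+2k3+k4)
t=0.020: state=(0.335, 0.641)
t=0.040: state=(0.340, 0.643)
t=0.060: state=(0.346, 0.644)
continuing one RK4 step at a time; state shown every 50 steps (Δt=1):
t=1.000: state=(0.669, 0.729)
t=2.000: state=(1.097, 0.858)
t=3.000: state=(1.336, 1.019)
t=4.000: state=(1.342, 1.179)
t=5.000: state=(1.239, 1.318)
t=6.000: state=(1.076, 1.430)
t=7.000: state=(0.842, 1.510)
t=8.000: state=(0.447, 1.547)
t=9.000: state=(-0.448, 1.509)
t=10.000: state=(-1.759, 1.328)
t=11.000: state=(-1.954, 1.074)
t=12.000: state=(-1.884, 0.841)
t=13.000: state=(-1.800, 0.636)
t=14.000: state=(-1.715, 0.459)
t=15.000: state=(-1.630, 0.307)
t=16.000: state=(-1.545, 0.178)
t=17.000: state=(-1.460, 0.069)
t=18.000: state=(-1.373, -0.020)
t=18.220: state=(-1.354, -0.037)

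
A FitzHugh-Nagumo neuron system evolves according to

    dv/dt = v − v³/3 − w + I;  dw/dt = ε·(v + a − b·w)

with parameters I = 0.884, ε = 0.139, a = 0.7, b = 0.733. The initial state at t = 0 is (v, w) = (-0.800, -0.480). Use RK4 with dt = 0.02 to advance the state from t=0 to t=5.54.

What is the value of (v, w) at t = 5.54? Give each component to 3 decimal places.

t=0.000: state=(-0.800, -0.480)
step 1 (dt=0.02): k1=(0.735, 0.035), k2=(0.737, 0.036), k3=(0.737, 0.036), k4=(0.739, 0.037); state += dt/6·(k1+2k2+2k3+k4)
t=0.020: state=(-0.785, -0.479)
t=0.040: state=(-0.770, -0.479)
t=0.060: state=(-0.755, -0.478)
continuing one RK4 step at a time; state shown every 10 steps (Δt=0.2):
t=0.200: state=(-0.647, -0.471)
t=0.400: state=(-0.478, -0.458)
t=0.600: state=(-0.284, -0.440)
t=0.800: state=(-0.056, -0.416)
t=1.000: state=(0.216, -0.387)
t=1.200: state=(0.537, -0.349)
t=1.400: state=(0.897, -0.303)
t=1.600: state=(1.258, -0.248)
t=1.800: state=(1.569, -0.185)
t=2.000: state=(1.792, -0.115)
t=2.200: state=(1.924, -0.042)
t=2.400: state=(1.991, 0.032)
t=2.600: state=(2.017, 0.105)
t=2.800: state=(2.020, 0.178)
t=3.000: state=(2.011, 0.249)
t=3.200: state=(1.995, 0.319)
t=3.400: state=(1.977, 0.386)
t=3.600: state=(1.956, 0.452)
t=3.800: state=(1.934, 0.515)
t=4.000: state=(1.912, 0.577)
t=4.200: state=(1.890, 0.637)
t=4.400: state=(1.867, 0.695)
t=4.600: state=(1.844, 0.752)
t=4.800: state=(1.821, 0.806)
t=5.000: state=(1.798, 0.859)
t=5.200: state=(1.775, 0.910)
t=5.400: state=(1.752, 0.959)
t=5.540: state=(1.736, 0.993)

(v, w) = (1.736, 0.993)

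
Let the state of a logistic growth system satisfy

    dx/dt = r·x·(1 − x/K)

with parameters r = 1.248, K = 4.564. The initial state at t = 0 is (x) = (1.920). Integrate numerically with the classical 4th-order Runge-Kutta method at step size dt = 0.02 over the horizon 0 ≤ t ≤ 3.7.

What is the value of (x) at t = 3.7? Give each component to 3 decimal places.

t=0.000: state=(1.920)
step 1 (dt=0.02): k1=(1.388), k2=(1.391), k3=(1.391), k4=(1.393); state += dt/6·(k1+2k2+2k3+k4)
t=0.020: state=(1.948)
t=0.040: state=(1.976)
t=0.060: state=(2.004)
continuing one RK4 step at a time; state shown every 10 steps (Δt=0.2):
t=0.200: state=(2.202)
t=0.400: state=(2.486)
t=0.600: state=(2.764)
t=0.800: state=(3.028)
t=1.000: state=(3.271)
t=1.200: state=(3.489)
t=1.400: state=(3.681)
t=1.600: state=(3.845)
t=1.800: state=(3.984)
t=2.000: state=(4.099)
t=2.200: state=(4.193)
t=2.400: state=(4.270)
t=2.600: state=(4.332)
t=2.800: state=(4.381)
t=3.000: state=(4.420)
t=3.200: state=(4.451)
t=3.400: state=(4.475)
t=3.600: state=(4.495)
t=3.700: state=(4.503)

(x) = (4.503)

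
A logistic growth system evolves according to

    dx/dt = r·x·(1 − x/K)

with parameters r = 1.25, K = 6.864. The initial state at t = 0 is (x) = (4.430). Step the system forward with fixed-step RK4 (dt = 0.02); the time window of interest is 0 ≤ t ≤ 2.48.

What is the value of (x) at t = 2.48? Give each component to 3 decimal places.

t=0.000: state=(4.430)
step 1 (dt=0.02): k1=(1.964), k2=(1.956), k3=(1.956), k4=(1.949); state += dt/6·(k1+2k2+2k3+k4)
t=0.020: state=(4.469)
t=0.040: state=(4.508)
t=0.060: state=(4.546)
continuing one RK4 step at a time; state shown every 5 steps (Δt=0.1):
t=0.100: state=(4.623)
t=0.200: state=(4.807)
t=0.300: state=(4.983)
t=0.400: state=(5.148)
t=0.500: state=(5.304)
t=0.600: state=(5.450)
t=0.700: state=(5.585)
t=0.800: state=(5.710)
t=0.900: state=(5.825)
t=1.000: state=(5.930)
t=1.100: state=(6.027)
t=1.200: state=(6.114)
t=1.300: state=(6.194)
t=1.400: state=(6.266)
t=1.500: state=(6.331)
t=1.600: state=(6.389)
t=1.700: state=(6.441)
t=1.800: state=(6.488)
t=1.900: state=(6.530)
t=2.000: state=(6.568)
t=2.100: state=(6.601)
t=2.200: state=(6.631)
t=2.300: state=(6.658)
t=2.400: state=(6.681)
t=2.480: state=(6.698)

(x) = (6.698)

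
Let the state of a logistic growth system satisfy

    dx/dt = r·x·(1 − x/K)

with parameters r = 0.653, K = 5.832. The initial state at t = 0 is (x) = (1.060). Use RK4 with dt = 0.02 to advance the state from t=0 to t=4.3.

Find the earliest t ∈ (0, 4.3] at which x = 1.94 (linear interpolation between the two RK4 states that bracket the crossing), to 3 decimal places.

t=0.000: state=(1.060)
step 1 (dt=0.02): k1=(0.566), k2=(0.569), k3=(0.569), k4=(0.571); state += dt/6·(k1+2k2+2k3+k4)
t=0.020: state=(1.071)
t=0.040: state=(1.083)
t=0.060: state=(1.094)
continuing one RK4 step at a time; state shown every 10 steps (Δt=0.2):
t=0.200: state=(1.178)
t=0.400: state=(1.306)
t=0.600: state=(1.443)
t=0.800: state=(1.589)
t=1.000: state=(1.744)
t=1.200: state=(1.908)
t=1.220: state=(1.925)
next step: t=1.240: state=(1.942) — x has crossed 1.94
linear interpolation between t=1.220 (1.92501) and t=1.240 (1.94189) → t≈1.238

t = 1.238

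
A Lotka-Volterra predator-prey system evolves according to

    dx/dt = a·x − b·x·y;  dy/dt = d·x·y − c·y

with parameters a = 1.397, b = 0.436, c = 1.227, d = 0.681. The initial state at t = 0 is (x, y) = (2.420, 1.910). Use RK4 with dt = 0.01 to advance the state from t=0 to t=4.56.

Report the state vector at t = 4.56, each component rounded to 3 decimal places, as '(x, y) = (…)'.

(x, y) = (1.927, 1.740)

t=0.000: state=(2.420, 1.910)
step 1 (dt=0.01): k1=(1.365, 0.804), k2=(1.365, 0.815), k3=(1.365, 0.815), k4=(1.365, 0.825); state += dt/6·(k1+2k2+2k3+k4)
t=0.010: state=(2.434, 1.918)
t=0.020: state=(2.447, 1.927)
t=0.030: state=(2.461, 1.935)
continuing one RK4 step at a time; state shown every 20 steps (Δt=0.2):
t=0.200: state=(2.687, 2.116)
t=0.400: state=(2.917, 2.427)
t=0.600: state=(3.066, 2.857)
t=0.800: state=(3.088, 3.405)
t=1.000: state=(2.954, 4.027)
t=1.200: state=(2.677, 4.629)
t=1.400: state=(2.314, 5.091)
t=1.600: state=(1.940, 5.320)
t=1.800: state=(1.612, 5.297)
t=2.000: state=(1.355, 5.068)
t=2.200: state=(1.169, 4.705)
t=2.400: state=(1.045, 4.277)
t=2.600: state=(0.970, 3.836)
t=2.800: state=(0.935, 3.416)
t=3.000: state=(0.934, 3.034)
t=3.200: state=(0.962, 2.700)
t=3.400: state=(1.018, 2.417)
t=3.600: state=(1.102, 2.184)
t=3.800: state=(1.214, 2.000)
t=4.000: state=(1.357, 1.863)
t=4.200: state=(1.532, 1.774)
t=4.400: state=(1.739, 1.734)
t=4.560: state=(1.927, 1.740)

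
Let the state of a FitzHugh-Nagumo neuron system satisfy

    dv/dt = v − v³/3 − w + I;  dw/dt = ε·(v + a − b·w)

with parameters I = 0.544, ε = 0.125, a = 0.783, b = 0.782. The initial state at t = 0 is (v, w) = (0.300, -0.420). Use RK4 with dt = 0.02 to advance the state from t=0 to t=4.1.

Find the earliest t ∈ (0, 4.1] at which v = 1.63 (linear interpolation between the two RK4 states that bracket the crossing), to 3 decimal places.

t=0.000: state=(0.300, -0.420)
step 1 (dt=0.02): k1=(1.255, 0.176), k2=(1.265, 0.178), k3=(1.265, 0.178), k4=(1.274, 0.179); state += dt/6·(k1+2k2+2k3+k4)
t=0.020: state=(0.325, -0.416)
t=0.040: state=(0.351, -0.413)
t=0.060: state=(0.377, -0.409)
continuing one RK4 step at a time; state shown every 10 steps (Δt=0.2):
t=0.200: state=(0.570, -0.382)
t=0.400: state=(0.868, -0.337)
t=0.600: state=(1.171, -0.286)
t=0.800: state=(1.442, -0.229)
t=0.960: state=(1.614, -0.179)
next step: t=0.980: state=(1.633, -0.173) — v has crossed 1.63
linear interpolation between t=0.960 (1.61432) and t=0.980 (1.63266) → t≈0.977

t = 0.977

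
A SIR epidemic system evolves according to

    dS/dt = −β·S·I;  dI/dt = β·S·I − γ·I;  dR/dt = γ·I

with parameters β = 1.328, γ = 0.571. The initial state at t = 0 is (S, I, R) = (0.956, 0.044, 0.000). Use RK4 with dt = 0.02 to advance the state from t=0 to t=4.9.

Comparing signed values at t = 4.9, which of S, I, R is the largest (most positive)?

largest component: R

t=0.000: state=(0.956, 0.044, 0.000)
step 1 (dt=0.02): k1=(-0.056, 0.031, 0.025), k2=(-0.056, 0.031, 0.025), k3=(-0.056, 0.031, 0.025), k4=(-0.057, 0.031, 0.025); state += dt/6·(k1+2k2+2k3+k4)
t=0.020: state=(0.955, 0.045, 0.001)
t=0.040: state=(0.954, 0.045, 0.001)
t=0.060: state=(0.953, 0.046, 0.002)
continuing one RK4 step at a time; state shown every 10 steps (Δt=0.2):
t=0.200: state=(0.944, 0.051, 0.005)
t=0.400: state=(0.931, 0.058, 0.012)
t=0.600: state=(0.915, 0.066, 0.019)
t=0.800: state=(0.899, 0.075, 0.027)
t=1.000: state=(0.880, 0.085, 0.036)
t=1.200: state=(0.859, 0.095, 0.046)
t=1.400: state=(0.836, 0.106, 0.057)
t=1.600: state=(0.812, 0.118, 0.070)
t=1.800: state=(0.786, 0.130, 0.084)
t=2.000: state=(0.758, 0.142, 0.100)
t=2.200: state=(0.728, 0.155, 0.117)
t=2.400: state=(0.698, 0.167, 0.135)
t=2.600: state=(0.667, 0.178, 0.155)
t=2.800: state=(0.635, 0.189, 0.176)
t=3.000: state=(0.603, 0.199, 0.198)
t=3.200: state=(0.571, 0.207, 0.221)
t=3.400: state=(0.540, 0.214, 0.245)
t=3.600: state=(0.510, 0.220, 0.270)
t=3.800: state=(0.481, 0.224, 0.296)
t=4.000: state=(0.453, 0.226, 0.321)
t=4.200: state=(0.426, 0.226, 0.347)
t=4.400: state=(0.402, 0.225, 0.373)
t=4.600: state=(0.378, 0.223, 0.399)
t=4.800: state=(0.357, 0.219, 0.424)
t=4.900: state=(0.347, 0.217, 0.436)
compare at T: S=0.347, I=0.217, R=0.436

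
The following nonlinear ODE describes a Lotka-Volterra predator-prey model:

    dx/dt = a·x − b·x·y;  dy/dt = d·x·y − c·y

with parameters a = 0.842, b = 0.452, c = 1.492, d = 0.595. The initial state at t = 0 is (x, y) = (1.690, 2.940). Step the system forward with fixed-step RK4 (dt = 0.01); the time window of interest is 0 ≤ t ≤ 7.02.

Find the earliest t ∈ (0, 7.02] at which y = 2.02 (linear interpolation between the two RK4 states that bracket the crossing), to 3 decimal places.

t=0.000: state=(1.690, 2.940)
step 1 (dt=0.01): k1=(-0.823, -1.430), k2=(-0.815, -1.434), k3=(-0.815, -1.434), k4=(-0.808, -1.437); state += dt/6·(k1+2k2+2k3+k4)
t=0.010: state=(1.682, 2.926)
t=0.020: state=(1.674, 2.911)
t=0.030: state=(1.666, 2.897)
continuing one RK4 step at a time; state shown every 25 steps (Δt=0.25):
t=0.250: state=(1.528, 2.569)
t=0.500: state=(1.440, 2.205)
t=0.630: state=(1.419, 2.028)
next step: t=0.640: state=(1.418, 2.015) — y has crossed 2.02
linear interpolation between t=0.630 (2.02817) and t=0.640 (2.01506) → t≈0.636

t = 0.636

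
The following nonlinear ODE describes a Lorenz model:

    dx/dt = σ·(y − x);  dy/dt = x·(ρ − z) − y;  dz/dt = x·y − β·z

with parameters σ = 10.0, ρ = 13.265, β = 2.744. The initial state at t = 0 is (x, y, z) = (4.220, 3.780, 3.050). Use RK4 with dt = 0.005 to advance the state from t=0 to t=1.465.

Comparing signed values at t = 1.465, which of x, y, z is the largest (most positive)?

t=0.000: state=(4.220, 3.780, 3.050)
step 1 (dt=0.005): k1=(-4.400, 39.327, 7.582), k2=(-3.307, 39.037, 7.903), k3=(-3.341, 39.062, 7.908), k4=(-2.280, 38.795, 8.232); state += dt/6·(k1+2k2+2k3+k4)
t=0.005: state=(4.203, 3.975, 3.090)
t=0.010: state=(4.197, 4.168, 3.132)
t=0.015: state=(4.200, 4.359, 3.179)
continuing one RK4 step at a time; state shown every 10 steps (Δt=0.05):
t=0.050: state=(4.452, 5.670, 3.609)
t=0.100: state=(5.333, 7.562, 4.659)
t=0.150: state=(6.615, 9.442, 6.449)
t=0.200: state=(8.069, 10.945, 9.160)
t=0.250: state=(9.347, 11.418, 12.612)
t=0.300: state=(9.983, 10.326, 15.998)
t=0.350: state=(9.631, 7.908, 18.185)
t=0.400: state=(8.366, 5.194, 18.612)
t=0.450: state=(6.646, 3.119, 17.663)
t=0.500: state=(4.979, 1.935, 16.065)
t=0.550: state=(3.657, 1.429, 14.334)
t=0.600: state=(2.748, 1.318, 12.696)
t=0.650: state=(2.200, 1.409, 11.222)
t=0.700: state=(1.928, 1.609, 9.927)
t=0.750: state=(1.860, 1.889, 8.807)
t=0.800: state=(1.946, 2.254, 7.861)
t=0.850: state=(2.163, 2.724, 7.091)
t=0.900: state=(2.508, 3.327, 6.511)
t=0.950: state=(2.988, 4.094, 6.153)
t=1.000: state=(3.620, 5.048, 6.070)
t=1.050: state=(4.419, 6.187, 6.348)
t=1.100: state=(5.382, 7.452, 7.102)
t=1.150: state=(6.464, 8.683, 8.439)
t=1.200: state=(7.546, 9.584, 10.377)
t=1.250: state=(8.419, 9.785, 12.704)
t=1.300: state=(8.831, 9.053, 14.921)
t=1.350: state=(8.615, 7.545, 16.424)
t=1.400: state=(7.816, 5.779, 16.882)
t=1.450: state=(6.680, 4.276, 16.409)
t=1.465: state=(6.319, 3.921, 16.138)
compare at T: x=6.319, y=3.921, z=16.138

largest component: z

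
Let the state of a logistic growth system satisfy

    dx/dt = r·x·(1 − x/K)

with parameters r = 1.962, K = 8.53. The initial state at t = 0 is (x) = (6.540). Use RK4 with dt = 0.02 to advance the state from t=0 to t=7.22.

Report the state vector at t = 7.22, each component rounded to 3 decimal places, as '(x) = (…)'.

t=0.000: state=(6.540)
step 1 (dt=0.02): k1=(2.994), k2=(2.962), k3=(2.962), k4=(2.931); state += dt/6·(k1+2k2+2k3+k4)
t=0.020: state=(6.599)
t=0.040: state=(6.657)
t=0.060: state=(6.714)
continuing one RK4 step at a time; state shown every 25 steps (Δt=0.5):
t=0.500: state=(7.657)
t=1.000: state=(8.180)
t=1.500: state=(8.395)
t=2.000: state=(8.479)
t=2.500: state=(8.511)
t=3.000: state=(8.523)
t=3.500: state=(8.527)
t=4.000: state=(8.529)
t=4.500: state=(8.530)
t=5.000: state=(8.530)
t=5.500: state=(8.530)
t=6.000: state=(8.530)
t=6.500: state=(8.530)
t=7.000: state=(8.530)
t=7.220: state=(8.530)

(x) = (8.530)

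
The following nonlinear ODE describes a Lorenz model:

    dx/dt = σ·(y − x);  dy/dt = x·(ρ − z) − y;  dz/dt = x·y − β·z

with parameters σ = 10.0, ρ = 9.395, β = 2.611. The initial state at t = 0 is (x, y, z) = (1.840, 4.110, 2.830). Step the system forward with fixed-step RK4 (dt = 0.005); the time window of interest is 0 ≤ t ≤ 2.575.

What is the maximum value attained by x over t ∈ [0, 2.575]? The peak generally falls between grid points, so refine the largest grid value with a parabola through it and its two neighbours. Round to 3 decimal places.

t=0.000: state=(1.840, 4.110, 2.830)
step 1 (dt=0.005): k1=(22.700, 7.970, 0.173), k2=(22.332, 8.321, 0.443), k3=(22.350, 8.313, 0.439), k4=(21.998, 8.657, 0.708); state += dt/6·(k1+2k2+2k3+k4)
t=0.005: state=(1.952, 4.152, 2.832)
t=0.010: state=(2.060, 4.197, 2.837)
t=0.015: state=(2.165, 4.245, 2.845)
continuing one RK4 step at a time; state shown every 20 steps (Δt=0.1):
t=0.100: state=(3.716, 5.431, 3.388)
t=0.200: state=(5.444, 7.162, 5.208)
t=0.300: state=(6.939, 8.043, 8.306)
t=0.400: state=(7.324, 6.903, 11.269)
t=0.500: state=(6.216, 4.607, 12.140)
t=0.600: state=(4.539, 2.974, 11.090)
t=0.700: state=(3.282, 2.361, 9.418)
t=0.800: state=(2.675, 2.351, 7.850)
t=0.900: state=(2.573, 2.669, 6.614)
t=1.000: state=(2.832, 3.242, 5.791)
t=1.100: state=(3.379, 4.057, 5.457)
t=1.200: state=(4.168, 5.050, 5.725)
t=1.300: state=(5.084, 5.990, 6.689)
t=1.400: state=(5.860, 6.439, 8.206)
t=1.500: state=(6.128, 6.054, 9.681)
t=1.600: state=(5.733, 5.067, 10.383)
t=1.700: state=(4.944, 4.110, 10.135)
t=1.800: state=(4.191, 3.561, 9.320)
t=1.900: state=(3.725, 3.428, 8.373)
t=2.000: state=(3.588, 3.602, 7.566)
t=2.100: state=(3.732, 3.996, 7.043)
t=2.200: state=(4.090, 4.529, 6.892)
t=2.300: state=(4.576, 5.088, 7.153)
t=2.400: state=(5.064, 5.498, 7.777)
t=2.500: state=(5.389, 5.581, 8.567)
t=2.575: state=(5.444, 5.396, 9.079)
largest grid value and its neighbours: x(0.370)=7.37518, x(0.375)=7.37711, x(0.380)=7.37484
parabola through these three points peaks at t≈0.375 with x≈7.37711

max x = 7.377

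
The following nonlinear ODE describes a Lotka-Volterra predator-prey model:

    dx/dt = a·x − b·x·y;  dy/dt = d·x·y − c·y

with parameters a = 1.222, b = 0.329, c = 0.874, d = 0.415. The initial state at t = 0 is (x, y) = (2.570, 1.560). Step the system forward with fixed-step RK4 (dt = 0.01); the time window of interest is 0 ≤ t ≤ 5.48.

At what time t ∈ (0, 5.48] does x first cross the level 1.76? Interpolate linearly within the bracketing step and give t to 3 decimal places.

t = 2.480

t=0.000: state=(2.570, 1.560)
step 1 (dt=0.01): k1=(1.822, 0.300), k2=(1.827, 0.307), k3=(1.827, 0.307), k4=(1.832, 0.313); state += dt/6·(k1+2k2+2k3+k4)
t=0.010: state=(2.588, 1.563)
t=0.020: state=(2.607, 1.566)
t=0.030: state=(2.625, 1.570)
continuing one RK4 step at a time; state shown every 20 steps (Δt=0.2):
t=0.200: state=(2.954, 1.647)
t=0.400: state=(3.369, 1.797)
t=0.600: state=(3.794, 2.032)
t=0.800: state=(4.194, 2.377)
t=1.000: state=(4.510, 2.867)
t=1.200: state=(4.671, 3.528)
t=1.400: state=(4.605, 4.360)
t=1.600: state=(4.280, 5.303)
t=1.800: state=(3.738, 6.217)
t=2.000: state=(3.092, 6.933)
t=2.200: state=(2.465, 7.327)
t=2.400: state=(1.937, 7.379)
t=2.470: state=(1.781, 7.326)
next step: t=2.480: state=(1.760, 7.316) — x has crossed 1.76
linear interpolation between t=2.470 (1.78089) and t=2.480 (1.75988) → t≈2.480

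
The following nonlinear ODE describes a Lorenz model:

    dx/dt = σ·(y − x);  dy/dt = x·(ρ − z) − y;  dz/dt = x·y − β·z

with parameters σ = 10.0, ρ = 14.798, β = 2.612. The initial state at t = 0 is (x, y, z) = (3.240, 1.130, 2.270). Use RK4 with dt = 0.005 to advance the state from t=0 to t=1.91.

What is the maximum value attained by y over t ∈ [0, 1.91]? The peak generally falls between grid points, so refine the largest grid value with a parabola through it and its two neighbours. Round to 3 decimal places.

t=0.000: state=(3.240, 1.130, 2.270)
step 1 (dt=0.005): k1=(-21.100, 39.461, -2.268), k2=(-19.586, 38.719, -1.998), k3=(-19.642, 38.766, -2.001), k4=(-18.180, 38.068, -1.744); state += dt/6·(k1+2k2+2k3+k4)
t=0.005: state=(3.142, 1.324, 2.260)
t=0.010: state=(3.058, 1.511, 2.252)
t=0.015: state=(2.987, 1.693, 2.247)
continuing one RK4 step at a time; state shown every 20 steps (Δt=0.1):
t=0.100: state=(3.164, 4.499, 2.500)
t=0.200: state=(5.451, 8.625, 4.413)
t=0.300: state=(9.164, 12.944, 10.657)
t=0.400: state=(11.266, 10.760, 19.992)
t=0.500: state=(8.099, 3.267, 21.486)
t=0.600: state=(3.691, 0.264, 17.289)
t=0.700: state=(1.402, 0.078, 13.333)
t=0.800: state=(0.655, 0.329, 10.283)
t=0.900: state=(0.549, 0.608, 7.943)
t=1.000: state=(0.724, 1.012, 6.161)
t=1.100: state=(1.148, 1.733, 4.857)
t=1.200: state=(1.969, 3.079, 4.068)
t=1.300: state=(3.499, 5.526, 4.165)
t=1.400: state=(6.132, 9.354, 6.402)
t=1.500: state=(9.481, 12.408, 12.825)
t=1.600: state=(10.491, 9.068, 20.176)
t=1.700: state=(7.219, 3.009, 20.200)
t=1.800: state=(3.585, 0.863, 16.340)
t=1.900: state=(1.802, 0.815, 12.753)
t=1.910: state=(1.710, 0.845, 12.439)
largest grid value and its neighbours: y(0.325)=13.32252, y(0.330)=13.33157, y(0.335)=13.31588
parabola through these three points peaks at t≈0.329 with y≈13.33179

max y = 13.332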